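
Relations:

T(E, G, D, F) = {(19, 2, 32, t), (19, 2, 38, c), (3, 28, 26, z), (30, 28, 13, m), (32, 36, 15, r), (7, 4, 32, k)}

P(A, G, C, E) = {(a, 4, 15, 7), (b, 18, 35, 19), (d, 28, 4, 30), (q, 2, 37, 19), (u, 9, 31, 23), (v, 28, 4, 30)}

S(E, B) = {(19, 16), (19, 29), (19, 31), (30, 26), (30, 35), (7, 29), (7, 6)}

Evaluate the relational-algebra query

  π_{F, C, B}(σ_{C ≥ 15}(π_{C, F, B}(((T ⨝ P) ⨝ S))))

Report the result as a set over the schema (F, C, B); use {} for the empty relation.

Joining T and P on E, G yields {(19, 2, 32, t, q, 37), (19, 2, 38, c, q, 37), (30, 28, 13, m, d, 4), (30, 28, 13, m, v, 4), (7, 4, 32, k, a, 15)}.
Joining (T ⨝ P) and S on E yields {(19, 2, 32, t, q, 37, 16), (19, 2, 32, t, q, 37, 29), (19, 2, 32, t, q, 37, 31), (19, 2, 38, c, q, 37, 16), (19, 2, 38, c, q, 37, 29), (19, 2, 38, c, q, 37, 31), (30, 28, 13, m, d, 4, 26), (30, 28, 13, m, d, 4, 35), (30, 28, 13, m, v, 4, 26), (30, 28, 13, m, v, 4, 35), (7, 4, 32, k, a, 15, 29), (7, 4, 32, k, a, 15, 6)}.
π[C, F, B]: project onto (C, F, B) (2 duplicate(s) eliminated) → {(15, k, 29), (15, k, 6), (37, c, 16), (37, c, 29), (37, c, 31), (37, t, 16), (37, t, 29), (37, t, 31), (4, m, 26), (4, m, 35)}
Selection C ≥ 15: {(15, k, 29), (15, k, 6), (37, c, 16), (37, c, 29), (37, c, 31), (37, t, 16), (37, t, 29), (37, t, 31)}
π[F, C, B]: project onto (F, C, B) → {(c, 37, 16), (c, 37, 29), (c, 37, 31), (k, 15, 29), (k, 15, 6), (t, 37, 16), (t, 37, 29), (t, 37, 31)}

{(c, 37, 16), (c, 37, 29), (c, 37, 31), (k, 15, 29), (k, 15, 6), (t, 37, 16), (t, 37, 29), (t, 37, 31)}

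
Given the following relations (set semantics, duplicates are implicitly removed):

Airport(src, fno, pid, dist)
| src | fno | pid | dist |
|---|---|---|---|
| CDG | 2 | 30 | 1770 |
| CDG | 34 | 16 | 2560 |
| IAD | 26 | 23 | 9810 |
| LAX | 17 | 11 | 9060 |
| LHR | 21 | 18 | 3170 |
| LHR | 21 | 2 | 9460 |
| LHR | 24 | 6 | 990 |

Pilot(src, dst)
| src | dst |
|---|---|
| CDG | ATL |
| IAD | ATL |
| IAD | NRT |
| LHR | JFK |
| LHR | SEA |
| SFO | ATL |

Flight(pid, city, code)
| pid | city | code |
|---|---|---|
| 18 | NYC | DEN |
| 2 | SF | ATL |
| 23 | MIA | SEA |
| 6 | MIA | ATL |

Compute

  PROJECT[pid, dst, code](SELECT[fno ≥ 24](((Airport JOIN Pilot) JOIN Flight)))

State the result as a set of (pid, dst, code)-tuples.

{(23, ATL, SEA), (23, NRT, SEA), (6, JFK, ATL), (6, SEA, ATL)}

Joining Airport and Pilot on src yields {(CDG, 2, 30, 1770, ATL), (CDG, 34, 16, 2560, ATL), (IAD, 26, 23, 9810, ATL), (IAD, 26, 23, 9810, NRT), (LHR, 21, 18, 3170, JFK), (LHR, 21, 18, 3170, SEA), (LHR, 21, 2, 9460, JFK), (LHR, 21, 2, 9460, SEA), (LHR, 24, 6, 990, JFK), (LHR, 24, 6, 990, SEA)}.
Joining (Airport JOIN Pilot) and Flight on pid yields {(IAD, 26, 23, 9810, ATL, MIA, SEA), (IAD, 26, 23, 9810, NRT, MIA, SEA), (LHR, 21, 18, 3170, JFK, NYC, DEN), (LHR, 21, 18, 3170, SEA, NYC, DEN), (LHR, 21, 2, 9460, JFK, SF, ATL), (LHR, 21, 2, 9460, SEA, SF, ATL), (LHR, 24, 6, 990, JFK, MIA, ATL), (LHR, 24, 6, 990, SEA, MIA, ATL)}.
Apply σ_{fno ≥ 24}; surviving tuples: {(IAD, 26, 23, 9810, ATL, MIA, SEA), (IAD, 26, 23, 9810, NRT, MIA, SEA), (LHR, 24, 6, 990, JFK, MIA, ATL), (LHR, 24, 6, 990, SEA, MIA, ATL)}
π_{pid, dst, code} gives {(23, ATL, SEA), (23, NRT, SEA), (6, JFK, ATL), (6, SEA, ATL)}.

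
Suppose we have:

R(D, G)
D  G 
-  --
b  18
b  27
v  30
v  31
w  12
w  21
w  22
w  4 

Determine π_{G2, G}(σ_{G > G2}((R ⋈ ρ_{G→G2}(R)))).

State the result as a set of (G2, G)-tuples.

ρ[G→G2]: schema becomes (D, G2); tuples unchanged.
R ⋈ ρ_{G→G2}(R) (natural join on D): {(b, 18, 18), (b, 18, 27), (b, 27, 18), (b, 27, 27), (v, 30, 30), (v, 30, 31), (v, 31, 30), (v, 31, 31), (w, 12, 12), (w, 12, 21), (w, 12, 22), (w, 12, 4), (w, 21, 12), (w, 21, 21), (w, 21, 22), (w, 21, 4), (w, 22, 12), (w, 22, 21), (w, 22, 22), (w, 22, 4), (w, 4, 12), (w, 4, 21), (w, 4, 22), (w, 4, 4)}
σ[G > G2]: keep tuples satisfying G > G2 → {(b, 27, 18), (v, 31, 30), (w, 12, 4), (w, 21, 12), (w, 21, 4), (w, 22, 12), (w, 22, 21), (w, 22, 4)}
π_{G2, G} gives {(12, 21), (12, 22), (18, 27), (21, 22), (30, 31), (4, 12), (4, 21), (4, 22)}.

{(12, 21), (12, 22), (18, 27), (21, 22), (30, 31), (4, 12), (4, 21), (4, 22)}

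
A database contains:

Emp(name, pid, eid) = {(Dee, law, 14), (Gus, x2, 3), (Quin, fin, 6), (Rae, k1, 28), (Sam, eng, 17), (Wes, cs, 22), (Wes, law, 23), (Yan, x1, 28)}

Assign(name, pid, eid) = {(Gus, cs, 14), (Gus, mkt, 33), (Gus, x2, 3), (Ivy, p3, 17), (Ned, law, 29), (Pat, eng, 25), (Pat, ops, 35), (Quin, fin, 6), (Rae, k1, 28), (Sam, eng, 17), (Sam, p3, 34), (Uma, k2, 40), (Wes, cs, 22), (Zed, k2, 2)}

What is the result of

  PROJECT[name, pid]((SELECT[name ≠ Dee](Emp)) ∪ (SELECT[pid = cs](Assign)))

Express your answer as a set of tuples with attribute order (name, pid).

Selection name ≠ Dee: {(Gus, x2, 3), (Quin, fin, 6), (Rae, k1, 28), (Sam, eng, 17), (Wes, cs, 22), (Wes, law, 23), (Yan, x1, 28)}
Selection pid = cs: {(Gus, cs, 14), (Wes, cs, 22)}
Taking the union: {(Gus, cs, 14), (Gus, x2, 3), (Quin, fin, 6), (Rae, k1, 28), (Sam, eng, 17), (Wes, cs, 22), (Wes, law, 23), (Yan, x1, 28)}
Keep only column(s) name, pid: {(Gus, cs), (Gus, x2), (Quin, fin), (Rae, k1), (Sam, eng), (Wes, cs), (Wes, law), (Yan, x1)}

{(Gus, cs), (Gus, x2), (Quin, fin), (Rae, k1), (Sam, eng), (Wes, cs), (Wes, law), (Yan, x1)}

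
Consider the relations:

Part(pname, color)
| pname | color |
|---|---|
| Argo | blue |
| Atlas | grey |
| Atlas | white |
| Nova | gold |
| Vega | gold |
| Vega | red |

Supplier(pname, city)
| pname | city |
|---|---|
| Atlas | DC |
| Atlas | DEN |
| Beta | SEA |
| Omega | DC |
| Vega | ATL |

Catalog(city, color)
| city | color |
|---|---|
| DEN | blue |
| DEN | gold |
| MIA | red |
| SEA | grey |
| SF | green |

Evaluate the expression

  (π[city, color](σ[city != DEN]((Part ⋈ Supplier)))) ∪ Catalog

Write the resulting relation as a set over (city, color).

Natural join on pname: {(Atlas, grey, DC), (Atlas, grey, DEN), (Atlas, white, DC), (Atlas, white, DEN), (Vega, gold, ATL), (Vega, red, ATL)}
Apply σ_{city != DEN}; surviving tuples: {(Atlas, grey, DC), (Atlas, white, DC), (Vega, gold, ATL), (Vega, red, ATL)}
Keep only column(s) city, color: {(ATL, gold), (ATL, red), (DC, grey), (DC, white)}
Set union of the two operands is {(ATL, gold), (ATL, red), (DC, grey), (DC, white), (DEN, blue), (DEN, gold), (MIA, red), (SEA, grey), (SF, green)}.

{(ATL, gold), (ATL, red), (DC, grey), (DC, white), (DEN, blue), (DEN, gold), (MIA, red), (SEA, grey), (SF, green)}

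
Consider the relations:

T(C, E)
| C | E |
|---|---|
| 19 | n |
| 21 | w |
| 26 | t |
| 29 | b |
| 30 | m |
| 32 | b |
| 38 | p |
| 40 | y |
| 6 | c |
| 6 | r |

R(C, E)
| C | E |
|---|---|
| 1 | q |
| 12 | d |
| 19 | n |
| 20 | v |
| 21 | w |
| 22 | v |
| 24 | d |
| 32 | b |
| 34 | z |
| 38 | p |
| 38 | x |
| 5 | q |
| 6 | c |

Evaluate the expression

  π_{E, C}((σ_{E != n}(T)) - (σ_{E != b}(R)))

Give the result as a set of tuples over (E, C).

σ[E != n]: keep tuples satisfying E != n → {(21, w), (26, t), (29, b), (30, m), (32, b), (38, p), (40, y), (6, c), (6, r)}
σ[E != b]: keep tuples satisfying E != b → {(1, q), (12, d), (19, n), (20, v), (21, w), (22, v), (24, d), (34, z), (38, p), (38, x), (5, q), (6, c)}
Taking the difference: {(26, t), (29, b), (30, m), (32, b), (40, y), (6, r)}
Projecting to E, C: {(b, 29), (b, 32), (m, 30), (r, 6), (t, 26), (y, 40)}

{(b, 29), (b, 32), (m, 30), (r, 6), (t, 26), (y, 40)}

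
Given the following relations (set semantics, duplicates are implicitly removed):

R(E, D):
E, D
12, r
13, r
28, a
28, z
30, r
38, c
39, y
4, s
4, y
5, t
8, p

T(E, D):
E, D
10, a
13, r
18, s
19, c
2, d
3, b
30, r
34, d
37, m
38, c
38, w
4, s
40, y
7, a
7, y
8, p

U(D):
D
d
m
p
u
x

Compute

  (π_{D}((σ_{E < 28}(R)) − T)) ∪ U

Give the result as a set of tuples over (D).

Apply σ_{E < 28}; surviving tuples: {(12, r), (13, r), (4, s), (4, y), (5, t), (8, p)}
Set difference of the two operands is {(12, r), (4, y), (5, t)}.
Keep only column(s) D: {r, t, y}
Set union of the two operands is {d, m, p, r, t, u, x, y}.

{d, m, p, r, t, u, x, y}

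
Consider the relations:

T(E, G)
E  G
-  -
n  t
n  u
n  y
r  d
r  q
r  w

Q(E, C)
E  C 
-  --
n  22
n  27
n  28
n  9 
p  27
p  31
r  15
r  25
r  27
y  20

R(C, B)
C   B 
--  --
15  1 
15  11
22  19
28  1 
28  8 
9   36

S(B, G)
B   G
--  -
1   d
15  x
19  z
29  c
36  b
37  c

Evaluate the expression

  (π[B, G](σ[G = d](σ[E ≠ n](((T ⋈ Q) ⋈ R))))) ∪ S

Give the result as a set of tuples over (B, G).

{(1, d), (11, d), (15, x), (19, z), (29, c), (36, b), (37, c)}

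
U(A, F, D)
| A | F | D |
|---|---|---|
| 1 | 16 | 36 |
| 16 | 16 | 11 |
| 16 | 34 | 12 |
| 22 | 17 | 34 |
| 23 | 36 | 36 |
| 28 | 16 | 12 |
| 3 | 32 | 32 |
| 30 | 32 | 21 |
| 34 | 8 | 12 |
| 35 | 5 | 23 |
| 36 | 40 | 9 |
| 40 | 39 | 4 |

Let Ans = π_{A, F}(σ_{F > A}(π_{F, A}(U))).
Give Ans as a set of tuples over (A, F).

{(1, 16), (16, 34), (23, 36), (3, 32), (30, 32), (36, 40)}

π[F, A]: project onto (F, A) → {(16, 1), (16, 16), (16, 28), (17, 22), (32, 3), (32, 30), (34, 16), (36, 23), (39, 40), (40, 36), (5, 35), (8, 34)}
Filtering on F > A leaves {(16, 1), (32, 3), (32, 30), (34, 16), (36, 23), (40, 36)}.
π[A, F]: project onto (A, F) → {(1, 16), (16, 34), (23, 36), (3, 32), (30, 32), (36, 40)}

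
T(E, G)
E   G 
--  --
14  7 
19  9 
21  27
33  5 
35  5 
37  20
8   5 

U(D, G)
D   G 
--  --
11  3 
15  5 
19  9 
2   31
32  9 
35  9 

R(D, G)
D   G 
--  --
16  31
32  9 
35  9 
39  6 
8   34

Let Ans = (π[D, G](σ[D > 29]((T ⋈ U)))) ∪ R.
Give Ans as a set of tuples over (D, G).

Joining T and U on G yields {(19, 9, 19), (19, 9, 32), (19, 9, 35), (33, 5, 15), (35, 5, 15), (8, 5, 15)}.
Apply σ_{D > 29}; surviving tuples: {(19, 9, 32), (19, 9, 35)}
Projecting to D, G: {(32, 9), (35, 9)}
Taking the union: {(16, 31), (32, 9), (35, 9), (39, 6), (8, 34)}

{(16, 31), (32, 9), (35, 9), (39, 6), (8, 34)}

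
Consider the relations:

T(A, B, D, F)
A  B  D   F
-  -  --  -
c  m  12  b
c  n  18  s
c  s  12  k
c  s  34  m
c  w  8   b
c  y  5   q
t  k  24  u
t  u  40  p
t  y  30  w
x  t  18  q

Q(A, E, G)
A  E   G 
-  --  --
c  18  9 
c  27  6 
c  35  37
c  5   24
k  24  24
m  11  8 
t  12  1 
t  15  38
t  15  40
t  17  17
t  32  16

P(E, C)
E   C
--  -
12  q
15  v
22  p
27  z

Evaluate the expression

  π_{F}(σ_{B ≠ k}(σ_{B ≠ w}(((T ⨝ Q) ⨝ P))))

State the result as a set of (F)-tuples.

Joining T and Q on A yields {(c, m, 12, b, 18, 9), (c, m, 12, b, 27, 6), (c, m, 12, b, 35, 37), (c, m, 12, b, 5, 24), (c, n, 18, s, 18, 9), (c, n, 18, s, 27, 6), (c, n, 18, s, 35, 37), (c, n, 18, s, 5, 24), (c, s, 12, k, 18, 9), (c, s, 12, k, 27, 6), (c, s, 12, k, 35, 37), (c, s, 12, k, 5, 24), (c, s, 34, m, 18, 9), (c, s, 34, m, 27, 6), (c, s, 34, m, 35, 37), (c, s, 34, m, 5, 24), (c, w, 8, b, 18, 9), (c, w, 8, b, 27, 6), (c, w, 8, b, 35, 37), (c, w, 8, b, 5, 24), (c, y, 5, q, 18, 9), (c, y, 5, q, 27, 6), (c, y, 5, q, 35, 37), (c, y, 5, q, 5, 24), (t, k, 24, u, 12, 1), (t, k, 24, u, 15, 38), (t, k, 24, u, 15, 40), (t, k, 24, u, 17, 17), (t, k, 24, u, 32, 16), (t, u, 40, p, 12, 1), (t, u, 40, p, 15, 38), (t, u, 40, p, 15, 40), (t, u, 40, p, 17, 17), (t, u, 40, p, 32, 16), (t, y, 30, w, 12, 1), (t, y, 30, w, 15, 38), (t, y, 30, w, 15, 40), (t, y, 30, w, 17, 17), (t, y, 30, w, 32, 16)}.
Joining (T ⨝ Q) and P on E yields {(c, m, 12, b, 27, 6, z), (c, n, 18, s, 27, 6, z), (c, s, 12, k, 27, 6, z), (c, s, 34, m, 27, 6, z), (c, w, 8, b, 27, 6, z), (c, y, 5, q, 27, 6, z), (t, k, 24, u, 12, 1, q), (t, k, 24, u, 15, 38, v), (t, k, 24, u, 15, 40, v), (t, u, 40, p, 12, 1, q), (t, u, 40, p, 15, 38, v), (t, u, 40, p, 15, 40, v), (t, y, 30, w, 12, 1, q), (t, y, 30, w, 15, 38, v), (t, y, 30, w, 15, 40, v)}.
Filtering on B ≠ w leaves {(c, m, 12, b, 27, 6, z), (c, n, 18, s, 27, 6, z), (c, s, 12, k, 27, 6, z), (c, s, 34, m, 27, 6, z), (c, y, 5, q, 27, 6, z), (t, k, 24, u, 12, 1, q), (t, k, 24, u, 15, 38, v), (t, k, 24, u, 15, 40, v), (t, u, 40, p, 12, 1, q), (t, u, 40, p, 15, 38, v), (t, u, 40, p, 15, 40, v), (t, y, 30, w, 12, 1, q), (t, y, 30, w, 15, 38, v), (t, y, 30, w, 15, 40, v)}.
Filtering on B ≠ k leaves {(c, m, 12, b, 27, 6, z), (c, n, 18, s, 27, 6, z), (c, s, 12, k, 27, 6, z), (c, s, 34, m, 27, 6, z), (c, y, 5, q, 27, 6, z), (t, u, 40, p, 12, 1, q), (t, u, 40, p, 15, 38, v), (t, u, 40, p, 15, 40, v), (t, y, 30, w, 12, 1, q), (t, y, 30, w, 15, 38, v), (t, y, 30, w, 15, 40, v)}.
Keep only column(s) F (4 duplicate(s) eliminated): {b, k, m, p, q, s, w}

{b, k, m, p, q, s, w}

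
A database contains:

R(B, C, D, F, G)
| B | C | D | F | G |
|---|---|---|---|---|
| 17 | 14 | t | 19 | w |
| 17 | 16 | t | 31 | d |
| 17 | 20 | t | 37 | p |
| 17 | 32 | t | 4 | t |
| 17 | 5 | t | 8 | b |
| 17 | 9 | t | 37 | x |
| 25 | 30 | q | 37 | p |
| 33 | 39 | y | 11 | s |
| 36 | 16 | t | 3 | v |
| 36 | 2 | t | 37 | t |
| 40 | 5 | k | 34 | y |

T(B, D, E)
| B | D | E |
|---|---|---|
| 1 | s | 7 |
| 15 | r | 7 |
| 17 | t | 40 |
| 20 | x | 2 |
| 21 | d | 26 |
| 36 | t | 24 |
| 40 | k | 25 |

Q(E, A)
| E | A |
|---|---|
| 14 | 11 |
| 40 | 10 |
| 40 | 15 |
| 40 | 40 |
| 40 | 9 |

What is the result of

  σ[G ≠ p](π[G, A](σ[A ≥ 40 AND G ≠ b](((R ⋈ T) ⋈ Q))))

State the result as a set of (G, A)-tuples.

{(d, 40), (t, 40), (w, 40), (x, 40)}

R ⋈ T (natural join on B, D): {(17, 14, t, 19, w, 40), (17, 16, t, 31, d, 40), (17, 20, t, 37, p, 40), (17, 32, t, 4, t, 40), (17, 5, t, 8, b, 40), (17, 9, t, 37, x, 40), (36, 16, t, 3, v, 24), (36, 2, t, 37, t, 24), (40, 5, k, 34, y, 25)}
(R ⋈ T) ⋈ Q (natural join on E): {(17, 14, t, 19, w, 40, 10), (17, 14, t, 19, w, 40, 15), (17, 14, t, 19, w, 40, 40), (17, 14, t, 19, w, 40, 9), (17, 16, t, 31, d, 40, 10), (17, 16, t, 31, d, 40, 15), (17, 16, t, 31, d, 40, 40), (17, 16, t, 31, d, 40, 9), (17, 20, t, 37, p, 40, 10), (17, 20, t, 37, p, 40, 15), (17, 20, t, 37, p, 40, 40), (17, 20, t, 37, p, 40, 9), (17, 32, t, 4, t, 40, 10), (17, 32, t, 4, t, 40, 15), (17, 32, t, 4, t, 40, 40), (17, 32, t, 4, t, 40, 9), (17, 5, t, 8, b, 40, 10), (17, 5, t, 8, b, 40, 15), (17, 5, t, 8, b, 40, 40), (17, 5, t, 8, b, 40, 9), (17, 9, t, 37, x, 40, 10), (17, 9, t, 37, x, 40, 15), (17, 9, t, 37, x, 40, 40), (17, 9, t, 37, x, 40, 9)}
Selection A ≥ 40 AND G ≠ b: {(17, 14, t, 19, w, 40, 40), (17, 16, t, 31, d, 40, 40), (17, 20, t, 37, p, 40, 40), (17, 32, t, 4, t, 40, 40), (17, 9, t, 37, x, 40, 40)}
Projecting to G, A: {(d, 40), (p, 40), (t, 40), (w, 40), (x, 40)}
Selection G ≠ p: {(d, 40), (t, 40), (w, 40), (x, 40)}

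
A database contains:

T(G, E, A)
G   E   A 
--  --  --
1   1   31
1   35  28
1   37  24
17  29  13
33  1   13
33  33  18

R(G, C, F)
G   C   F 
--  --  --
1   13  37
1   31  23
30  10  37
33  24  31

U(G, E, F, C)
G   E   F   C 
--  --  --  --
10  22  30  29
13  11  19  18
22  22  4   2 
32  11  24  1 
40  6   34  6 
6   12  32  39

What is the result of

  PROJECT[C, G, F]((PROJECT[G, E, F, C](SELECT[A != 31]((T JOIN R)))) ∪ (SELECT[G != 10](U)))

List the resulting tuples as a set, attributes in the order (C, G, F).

{(1, 32, 24), (13, 1, 37), (18, 13, 19), (2, 22, 4), (24, 33, 31), (31, 1, 23), (39, 6, 32), (6, 40, 34)}

Joining T and R on G yields {(1, 1, 31, 13, 37), (1, 1, 31, 31, 23), (1, 35, 28, 13, 37), (1, 35, 28, 31, 23), (1, 37, 24, 13, 37), (1, 37, 24, 31, 23), (33, 1, 13, 24, 31), (33, 33, 18, 24, 31)}.
Apply σ_{A != 31}; surviving tuples: {(1, 35, 28, 13, 37), (1, 35, 28, 31, 23), (1, 37, 24, 13, 37), (1, 37, 24, 31, 23), (33, 1, 13, 24, 31), (33, 33, 18, 24, 31)}
Keep only column(s) G, E, F, C: {(1, 35, 23, 31), (1, 35, 37, 13), (1, 37, 23, 31), (1, 37, 37, 13), (33, 1, 31, 24), (33, 33, 31, 24)}
Apply σ_{G != 10}; surviving tuples: {(13, 11, 19, 18), (22, 22, 4, 2), (32, 11, 24, 1), (40, 6, 34, 6), (6, 12, 32, 39)}
Union: {(1, 35, 23, 31), (1, 35, 37, 13), (1, 37, 23, 31), (1, 37, 37, 13), (33, 1, 31, 24), (33, 33, 31, 24)} with {(13, 11, 19, 18), (22, 22, 4, 2), (32, 11, 24, 1), (40, 6, 34, 6), (6, 12, 32, 39)} → {(1, 35, 23, 31), (1, 35, 37, 13), (1, 37, 23, 31), (1, 37, 37, 13), (13, 11, 19, 18), (22, 22, 4, 2), (32, 11, 24, 1), (33, 1, 31, 24), (33, 33, 31, 24), (40, 6, 34, 6), (6, 12, 32, 39)}
Keep only column(s) C, G, F (3 duplicate(s) eliminated): {(1, 32, 24), (13, 1, 37), (18, 13, 19), (2, 22, 4), (24, 33, 31), (31, 1, 23), (39, 6, 32), (6, 40, 34)}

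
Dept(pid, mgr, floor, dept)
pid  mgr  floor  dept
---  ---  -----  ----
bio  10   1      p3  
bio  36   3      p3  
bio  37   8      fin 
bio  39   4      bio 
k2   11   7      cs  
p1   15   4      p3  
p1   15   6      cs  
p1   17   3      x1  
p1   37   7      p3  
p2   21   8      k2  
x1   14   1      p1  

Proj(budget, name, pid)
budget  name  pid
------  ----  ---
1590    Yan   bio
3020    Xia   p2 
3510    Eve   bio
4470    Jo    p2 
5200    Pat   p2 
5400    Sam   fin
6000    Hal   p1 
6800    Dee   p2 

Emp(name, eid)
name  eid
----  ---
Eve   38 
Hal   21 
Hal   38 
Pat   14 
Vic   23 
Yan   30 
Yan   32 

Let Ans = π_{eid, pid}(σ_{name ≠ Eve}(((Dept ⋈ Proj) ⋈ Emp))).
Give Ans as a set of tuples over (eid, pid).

Joining Dept and Proj on pid yields {(bio, 10, 1, p3, 1590, Yan), (bio, 10, 1, p3, 3510, Eve), (bio, 36, 3, p3, 1590, Yan), (bio, 36, 3, p3, 3510, Eve), (bio, 37, 8, fin, 1590, Yan), (bio, 37, 8, fin, 3510, Eve), (bio, 39, 4, bio, 1590, Yan), (bio, 39, 4, bio, 3510, Eve), (p1, 15, 4, p3, 6000, Hal), (p1, 15, 6, cs, 6000, Hal), (p1, 17, 3, x1, 6000, Hal), (p1, 37, 7, p3, 6000, Hal), (p2, 21, 8, k2, 3020, Xia), (p2, 21, 8, k2, 4470, Jo), (p2, 21, 8, k2, 5200, Pat), (p2, 21, 8, k2, 6800, Dee)}.
Joining (Dept ⋈ Proj) and Emp on name yields {(bio, 10, 1, p3, 1590, Yan, 30), (bio, 10, 1, p3, 1590, Yan, 32), (bio, 10, 1, p3, 3510, Eve, 38), (bio, 36, 3, p3, 1590, Yan, 30), (bio, 36, 3, p3, 1590, Yan, 32), (bio, 36, 3, p3, 3510, Eve, 38), (bio, 37, 8, fin, 1590, Yan, 30), (bio, 37, 8, fin, 1590, Yan, 32), (bio, 37, 8, fin, 3510, Eve, 38), (bio, 39, 4, bio, 1590, Yan, 30), (bio, 39, 4, bio, 1590, Yan, 32), (bio, 39, 4, bio, 3510, Eve, 38), (p1, 15, 4, p3, 6000, Hal, 21), (p1, 15, 4, p3, 6000, Hal, 38), (p1, 15, 6, cs, 6000, Hal, 21), (p1, 15, 6, cs, 6000, Hal, 38), (p1, 17, 3, x1, 6000, Hal, 21), (p1, 17, 3, x1, 6000, Hal, 38), (p1, 37, 7, p3, 6000, Hal, 21), (p1, 37, 7, p3, 6000, Hal, 38), (p2, 21, 8, k2, 5200, Pat, 14)}.
Apply σ_{name ≠ Eve}; surviving tuples: {(bio, 10, 1, p3, 1590, Yan, 30), (bio, 10, 1, p3, 1590, Yan, 32), (bio, 36, 3, p3, 1590, Yan, 30), (bio, 36, 3, p3, 1590, Yan, 32), (bio, 37, 8, fin, 1590, Yan, 30), (bio, 37, 8, fin, 1590, Yan, 32), (bio, 39, 4, bio, 1590, Yan, 30), (bio, 39, 4, bio, 1590, Yan, 32), (p1, 15, 4, p3, 6000, Hal, 21), (p1, 15, 4, p3, 6000, Hal, 38), (p1, 15, 6, cs, 6000, Hal, 21), (p1, 15, 6, cs, 6000, Hal, 38), (p1, 17, 3, x1, 6000, Hal, 21), (p1, 17, 3, x1, 6000, Hal, 38), (p1, 37, 7, p3, 6000, Hal, 21), (p1, 37, 7, p3, 6000, Hal, 38), (p2, 21, 8, k2, 5200, Pat, 14)}
Projecting to eid, pid (12 duplicate(s) eliminated): {(14, p2), (21, p1), (30, bio), (32, bio), (38, p1)}

{(14, p2), (21, p1), (30, bio), (32, bio), (38, p1)}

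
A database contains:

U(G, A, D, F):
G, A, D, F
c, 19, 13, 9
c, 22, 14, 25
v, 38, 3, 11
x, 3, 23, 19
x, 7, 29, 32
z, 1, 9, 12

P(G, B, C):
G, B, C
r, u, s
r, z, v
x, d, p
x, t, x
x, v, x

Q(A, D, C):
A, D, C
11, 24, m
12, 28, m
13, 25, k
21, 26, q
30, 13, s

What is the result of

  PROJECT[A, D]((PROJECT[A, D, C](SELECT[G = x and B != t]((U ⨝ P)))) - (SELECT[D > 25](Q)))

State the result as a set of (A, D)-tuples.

{(3, 23), (7, 29)}

Joining U and P on G yields {(x, 3, 23, 19, d, p), (x, 3, 23, 19, t, x), (x, 3, 23, 19, v, x), (x, 7, 29, 32, d, p), (x, 7, 29, 32, t, x), (x, 7, 29, 32, v, x)}.
Apply σ_{G = x and B != t}; surviving tuples: {(x, 3, 23, 19, d, p), (x, 3, 23, 19, v, x), (x, 7, 29, 32, d, p), (x, 7, 29, 32, v, x)}
π_{A, D, C} gives {(3, 23, p), (3, 23, x), (7, 29, p), (7, 29, x)}.
Apply σ_{D > 25}; surviving tuples: {(12, 28, m), (21, 26, q)}
Set difference of the two operands is {(3, 23, p), (3, 23, x), (7, 29, p), (7, 29, x)}.
π_{A, D} gives {(3, 23), (7, 29)} (2 duplicate(s) eliminated).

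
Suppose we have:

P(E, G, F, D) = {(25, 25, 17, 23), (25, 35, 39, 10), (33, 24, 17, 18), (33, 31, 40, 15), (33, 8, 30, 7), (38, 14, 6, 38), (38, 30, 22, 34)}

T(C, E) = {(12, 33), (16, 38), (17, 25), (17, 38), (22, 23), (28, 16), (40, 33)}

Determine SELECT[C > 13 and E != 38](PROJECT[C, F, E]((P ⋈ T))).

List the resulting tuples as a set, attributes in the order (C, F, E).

{(17, 17, 25), (17, 39, 25), (40, 17, 33), (40, 30, 33), (40, 40, 33)}

Natural join on E: {(25, 25, 17, 23, 17), (25, 35, 39, 10, 17), (33, 24, 17, 18, 12), (33, 24, 17, 18, 40), (33, 31, 40, 15, 12), (33, 31, 40, 15, 40), (33, 8, 30, 7, 12), (33, 8, 30, 7, 40), (38, 14, 6, 38, 16), (38, 14, 6, 38, 17), (38, 30, 22, 34, 16), (38, 30, 22, 34, 17)}
π_{C, F, E} gives {(12, 17, 33), (12, 30, 33), (12, 40, 33), (16, 22, 38), (16, 6, 38), (17, 17, 25), (17, 22, 38), (17, 39, 25), (17, 6, 38), (40, 17, 33), (40, 30, 33), (40, 40, 33)}.
Selection C > 13 and E != 38: {(17, 17, 25), (17, 39, 25), (40, 17, 33), (40, 30, 33), (40, 40, 33)}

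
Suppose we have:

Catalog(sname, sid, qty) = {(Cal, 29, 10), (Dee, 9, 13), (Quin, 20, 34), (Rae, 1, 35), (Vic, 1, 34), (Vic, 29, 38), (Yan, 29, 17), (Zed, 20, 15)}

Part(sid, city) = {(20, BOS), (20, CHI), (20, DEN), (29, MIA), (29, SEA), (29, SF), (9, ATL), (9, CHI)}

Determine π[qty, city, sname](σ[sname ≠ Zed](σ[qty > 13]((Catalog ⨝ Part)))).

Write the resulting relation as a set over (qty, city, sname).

{(17, MIA, Yan), (17, SEA, Yan), (17, SF, Yan), (34, BOS, Quin), (34, CHI, Quin), (34, DEN, Quin), (38, MIA, Vic), (38, SEA, Vic), (38, SF, Vic)}

Catalog ⋈ Part (natural join on sid): {(Cal, 29, 10, MIA), (Cal, 29, 10, SEA), (Cal, 29, 10, SF), (Dee, 9, 13, ATL), (Dee, 9, 13, CHI), (Quin, 20, 34, BOS), (Quin, 20, 34, CHI), (Quin, 20, 34, DEN), (Vic, 29, 38, MIA), (Vic, 29, 38, SEA), (Vic, 29, 38, SF), (Yan, 29, 17, MIA), (Yan, 29, 17, SEA), (Yan, 29, 17, SF), (Zed, 20, 15, BOS), (Zed, 20, 15, CHI), (Zed, 20, 15, DEN)}
Selection qty > 13: {(Quin, 20, 34, BOS), (Quin, 20, 34, CHI), (Quin, 20, 34, DEN), (Vic, 29, 38, MIA), (Vic, 29, 38, SEA), (Vic, 29, 38, SF), (Yan, 29, 17, MIA), (Yan, 29, 17, SEA), (Yan, 29, 17, SF), (Zed, 20, 15, BOS), (Zed, 20, 15, CHI), (Zed, 20, 15, DEN)}
Selection sname ≠ Zed: {(Quin, 20, 34, BOS), (Quin, 20, 34, CHI), (Quin, 20, 34, DEN), (Vic, 29, 38, MIA), (Vic, 29, 38, SEA), (Vic, 29, 38, SF), (Yan, 29, 17, MIA), (Yan, 29, 17, SEA), (Yan, 29, 17, SF)}
π_{qty, city, sname} gives {(17, MIA, Yan), (17, SEA, Yan), (17, SF, Yan), (34, BOS, Quin), (34, CHI, Quin), (34, DEN, Quin), (38, MIA, Vic), (38, SEA, Vic), (38, SF, Vic)}.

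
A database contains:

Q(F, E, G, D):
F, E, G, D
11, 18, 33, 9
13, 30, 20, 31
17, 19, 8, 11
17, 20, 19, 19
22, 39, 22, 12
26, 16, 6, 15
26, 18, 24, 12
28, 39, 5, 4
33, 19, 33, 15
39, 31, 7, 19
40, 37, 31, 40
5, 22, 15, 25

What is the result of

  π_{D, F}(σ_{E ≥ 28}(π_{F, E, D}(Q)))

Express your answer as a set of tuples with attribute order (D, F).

π[F, E, D]: project onto (F, E, D) → {(11, 18, 9), (13, 30, 31), (17, 19, 11), (17, 20, 19), (22, 39, 12), (26, 16, 15), (26, 18, 12), (28, 39, 4), (33, 19, 15), (39, 31, 19), (40, 37, 40), (5, 22, 25)}
Filtering on E ≥ 28 leaves {(13, 30, 31), (22, 39, 12), (28, 39, 4), (39, 31, 19), (40, 37, 40)}.
π[D, F]: project onto (D, F) → {(12, 22), (19, 39), (31, 13), (4, 28), (40, 40)}

{(12, 22), (19, 39), (31, 13), (4, 28), (40, 40)}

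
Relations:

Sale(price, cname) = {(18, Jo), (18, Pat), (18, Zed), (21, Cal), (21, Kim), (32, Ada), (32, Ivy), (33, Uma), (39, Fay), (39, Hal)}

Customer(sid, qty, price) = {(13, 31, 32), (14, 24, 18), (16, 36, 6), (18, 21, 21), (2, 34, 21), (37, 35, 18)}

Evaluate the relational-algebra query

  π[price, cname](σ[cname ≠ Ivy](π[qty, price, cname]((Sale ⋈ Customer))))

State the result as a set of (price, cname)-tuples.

Natural join on price: {(18, Jo, 14, 24), (18, Jo, 37, 35), (18, Pat, 14, 24), (18, Pat, 37, 35), (18, Zed, 14, 24), (18, Zed, 37, 35), (21, Cal, 18, 21), (21, Cal, 2, 34), (21, Kim, 18, 21), (21, Kim, 2, 34), (32, Ada, 13, 31), (32, Ivy, 13, 31)}
Projecting to qty, price, cname: {(21, 21, Cal), (21, 21, Kim), (24, 18, Jo), (24, 18, Pat), (24, 18, Zed), (31, 32, Ada), (31, 32, Ivy), (34, 21, Cal), (34, 21, Kim), (35, 18, Jo), (35, 18, Pat), (35, 18, Zed)}
σ[cname ≠ Ivy]: keep tuples satisfying cname ≠ Ivy → {(21, 21, Cal), (21, 21, Kim), (24, 18, Jo), (24, 18, Pat), (24, 18, Zed), (31, 32, Ada), (34, 21, Cal), (34, 21, Kim), (35, 18, Jo), (35, 18, Pat), (35, 18, Zed)}
Projecting to price, cname (5 duplicate(s) eliminated): {(18, Jo), (18, Pat), (18, Zed), (21, Cal), (21, Kim), (32, Ada)}

{(18, Jo), (18, Pat), (18, Zed), (21, Cal), (21, Kim), (32, Ada)}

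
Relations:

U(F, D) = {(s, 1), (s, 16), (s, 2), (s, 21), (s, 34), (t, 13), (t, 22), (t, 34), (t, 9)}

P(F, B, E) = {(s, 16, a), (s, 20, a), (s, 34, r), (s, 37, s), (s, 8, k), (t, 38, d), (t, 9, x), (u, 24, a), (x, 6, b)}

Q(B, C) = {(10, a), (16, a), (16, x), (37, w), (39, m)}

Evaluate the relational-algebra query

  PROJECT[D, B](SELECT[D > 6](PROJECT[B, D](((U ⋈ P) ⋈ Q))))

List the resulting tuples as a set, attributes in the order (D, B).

U ⋈ P (natural join on F): {(s, 1, 16, a), (s, 1, 20, a), (s, 1, 34, r), (s, 1, 37, s), (s, 1, 8, k), (s, 16, 16, a), (s, 16, 20, a), (s, 16, 34, r), (s, 16, 37, s), (s, 16, 8, k), (s, 2, 16, a), (s, 2, 20, a), (s, 2, 34, r), (s, 2, 37, s), (s, 2, 8, k), (s, 21, 16, a), (s, 21, 20, a), (s, 21, 34, r), (s, 21, 37, s), (s, 21, 8, k), (s, 34, 16, a), (s, 34, 20, a), (s, 34, 34, r), (s, 34, 37, s), (s, 34, 8, k), (t, 13, 38, d), (t, 13, 9, x), (t, 22, 38, d), (t, 22, 9, x), (t, 34, 38, d), (t, 34, 9, x), (t, 9, 38, d), (t, 9, 9, x)}
(U ⋈ P) ⋈ Q (natural join on B): {(s, 1, 16, a, a), (s, 1, 16, a, x), (s, 1, 37, s, w), (s, 16, 16, a, a), (s, 16, 16, a, x), (s, 16, 37, s, w), (s, 2, 16, a, a), (s, 2, 16, a, x), (s, 2, 37, s, w), (s, 21, 16, a, a), (s, 21, 16, a, x), (s, 21, 37, s, w), (s, 34, 16, a, a), (s, 34, 16, a, x), (s, 34, 37, s, w)}
Keep only column(s) B, D (5 duplicate(s) eliminated): {(16, 1), (16, 16), (16, 2), (16, 21), (16, 34), (37, 1), (37, 16), (37, 2), (37, 21), (37, 34)}
σ[D > 6]: keep tuples satisfying D > 6 → {(16, 16), (16, 21), (16, 34), (37, 16), (37, 21), (37, 34)}
Keep only column(s) D, B: {(16, 16), (16, 37), (21, 16), (21, 37), (34, 16), (34, 37)}

{(16, 16), (16, 37), (21, 16), (21, 37), (34, 16), (34, 37)}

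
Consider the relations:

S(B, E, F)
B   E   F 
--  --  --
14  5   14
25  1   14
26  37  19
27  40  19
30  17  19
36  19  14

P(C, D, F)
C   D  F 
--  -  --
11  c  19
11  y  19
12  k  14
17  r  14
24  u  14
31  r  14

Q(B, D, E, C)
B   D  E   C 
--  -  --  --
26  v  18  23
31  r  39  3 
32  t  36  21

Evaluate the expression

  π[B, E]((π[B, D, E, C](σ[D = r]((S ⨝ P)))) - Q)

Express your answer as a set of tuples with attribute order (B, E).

{(14, 5), (25, 1), (36, 19)}

S ⋈ P (natural join on F): {(14, 5, 14, 12, k), (14, 5, 14, 17, r), (14, 5, 14, 24, u), (14, 5, 14, 31, r), (25, 1, 14, 12, k), (25, 1, 14, 17, r), (25, 1, 14, 24, u), (25, 1, 14, 31, r), (26, 37, 19, 11, c), (26, 37, 19, 11, y), (27, 40, 19, 11, c), (27, 40, 19, 11, y), (30, 17, 19, 11, c), (30, 17, 19, 11, y), (36, 19, 14, 12, k), (36, 19, 14, 17, r), (36, 19, 14, 24, u), (36, 19, 14, 31, r)}
σ[D = r]: keep tuples satisfying D = r → {(14, 5, 14, 17, r), (14, 5, 14, 31, r), (25, 1, 14, 17, r), (25, 1, 14, 31, r), (36, 19, 14, 17, r), (36, 19, 14, 31, r)}
π_{B, D, E, C} gives {(14, r, 5, 17), (14, r, 5, 31), (25, r, 1, 17), (25, r, 1, 31), (36, r, 19, 17), (36, r, 19, 31)}.
Difference: {(14, r, 5, 17), (14, r, 5, 31), (25, r, 1, 17), (25, r, 1, 31), (36, r, 19, 17), (36, r, 19, 31)} with {(26, v, 18, 23), (31, r, 39, 3), (32, t, 36, 21)} → {(14, r, 5, 17), (14, r, 5, 31), (25, r, 1, 17), (25, r, 1, 31), (36, r, 19, 17), (36, r, 19, 31)}
π_{B, E} gives {(14, 5), (25, 1), (36, 19)} (3 duplicate(s) eliminated).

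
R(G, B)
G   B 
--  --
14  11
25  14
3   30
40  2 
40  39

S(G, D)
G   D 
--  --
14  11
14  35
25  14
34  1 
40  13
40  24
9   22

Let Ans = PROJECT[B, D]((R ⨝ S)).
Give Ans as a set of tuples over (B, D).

{(11, 11), (11, 35), (14, 14), (2, 13), (2, 24), (39, 13), (39, 24)}

R ⋈ S (natural join on G): {(14, 11, 11), (14, 11, 35), (25, 14, 14), (40, 2, 13), (40, 2, 24), (40, 39, 13), (40, 39, 24)}
π[B, D]: project onto (B, D) → {(11, 11), (11, 35), (14, 14), (2, 13), (2, 24), (39, 13), (39, 24)}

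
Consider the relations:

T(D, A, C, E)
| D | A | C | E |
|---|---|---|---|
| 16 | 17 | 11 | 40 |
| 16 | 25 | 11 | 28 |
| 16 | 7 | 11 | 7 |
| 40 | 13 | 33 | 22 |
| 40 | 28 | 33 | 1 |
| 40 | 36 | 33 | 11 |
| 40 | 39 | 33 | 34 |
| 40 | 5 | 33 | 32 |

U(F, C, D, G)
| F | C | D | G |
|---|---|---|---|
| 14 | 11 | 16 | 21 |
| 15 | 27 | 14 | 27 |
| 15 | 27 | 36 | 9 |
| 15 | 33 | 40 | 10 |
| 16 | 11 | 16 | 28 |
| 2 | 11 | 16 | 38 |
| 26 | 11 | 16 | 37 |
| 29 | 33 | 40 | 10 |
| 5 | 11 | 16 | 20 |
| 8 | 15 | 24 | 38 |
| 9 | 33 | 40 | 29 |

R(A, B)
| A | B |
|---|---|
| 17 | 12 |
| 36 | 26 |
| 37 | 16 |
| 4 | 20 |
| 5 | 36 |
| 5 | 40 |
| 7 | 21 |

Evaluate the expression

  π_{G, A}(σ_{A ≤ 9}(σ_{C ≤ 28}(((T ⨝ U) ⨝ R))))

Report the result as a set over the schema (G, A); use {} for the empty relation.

Joining T and U on D, C yields {(16, 17, 11, 40, 14, 21), (16, 17, 11, 40, 16, 28), (16, 17, 11, 40, 2, 38), (16, 17, 11, 40, 26, 37), (16, 17, 11, 40, 5, 20), (16, 25, 11, 28, 14, 21), (16, 25, 11, 28, 16, 28), (16, 25, 11, 28, 2, 38), (16, 25, 11, 28, 26, 37), (16, 25, 11, 28, 5, 20), (16, 7, 11, 7, 14, 21), (16, 7, 11, 7, 16, 28), (16, 7, 11, 7, 2, 38), (16, 7, 11, 7, 26, 37), (16, 7, 11, 7, 5, 20), (40, 13, 33, 22, 15, 10), (40, 13, 33, 22, 29, 10), (40, 13, 33, 22, 9, 29), (40, 28, 33, 1, 15, 10), (40, 28, 33, 1, 29, 10), (40, 28, 33, 1, 9, 29), (40, 36, 33, 11, 15, 10), (40, 36, 33, 11, 29, 10), (40, 36, 33, 11, 9, 29), (40, 39, 33, 34, 15, 10), (40, 39, 33, 34, 29, 10), (40, 39, 33, 34, 9, 29), (40, 5, 33, 32, 15, 10), (40, 5, 33, 32, 29, 10), (40, 5, 33, 32, 9, 29)}.
Joining (T ⨝ U) and R on A yields {(16, 17, 11, 40, 14, 21, 12), (16, 17, 11, 40, 16, 28, 12), (16, 17, 11, 40, 2, 38, 12), (16, 17, 11, 40, 26, 37, 12), (16, 17, 11, 40, 5, 20, 12), (16, 7, 11, 7, 14, 21, 21), (16, 7, 11, 7, 16, 28, 21), (16, 7, 11, 7, 2, 38, 21), (16, 7, 11, 7, 26, 37, 21), (16, 7, 11, 7, 5, 20, 21), (40, 36, 33, 11, 15, 10, 26), (40, 36, 33, 11, 29, 10, 26), (40, 36, 33, 11, 9, 29, 26), (40, 5, 33, 32, 15, 10, 36), (40, 5, 33, 32, 15, 10, 40), (40, 5, 33, 32, 29, 10, 36), (40, 5, 33, 32, 29, 10, 40), (40, 5, 33, 32, 9, 29, 36), (40, 5, 33, 32, 9, 29, 40)}.
Selection C ≤ 28: {(16, 17, 11, 40, 14, 21, 12), (16, 17, 11, 40, 16, 28, 12), (16, 17, 11, 40, 2, 38, 12), (16, 17, 11, 40, 26, 37, 12), (16, 17, 11, 40, 5, 20, 12), (16, 7, 11, 7, 14, 21, 21), (16, 7, 11, 7, 16, 28, 21), (16, 7, 11, 7, 2, 38, 21), (16, 7, 11, 7, 26, 37, 21), (16, 7, 11, 7, 5, 20, 21)}
Selection A ≤ 9: {(16, 7, 11, 7, 14, 21, 21), (16, 7, 11, 7, 16, 28, 21), (16, 7, 11, 7, 2, 38, 21), (16, 7, 11, 7, 26, 37, 21), (16, 7, 11, 7, 5, 20, 21)}
Projecting to G, A: {(20, 7), (21, 7), (28, 7), (37, 7), (38, 7)}

{(20, 7), (21, 7), (28, 7), (37, 7), (38, 7)}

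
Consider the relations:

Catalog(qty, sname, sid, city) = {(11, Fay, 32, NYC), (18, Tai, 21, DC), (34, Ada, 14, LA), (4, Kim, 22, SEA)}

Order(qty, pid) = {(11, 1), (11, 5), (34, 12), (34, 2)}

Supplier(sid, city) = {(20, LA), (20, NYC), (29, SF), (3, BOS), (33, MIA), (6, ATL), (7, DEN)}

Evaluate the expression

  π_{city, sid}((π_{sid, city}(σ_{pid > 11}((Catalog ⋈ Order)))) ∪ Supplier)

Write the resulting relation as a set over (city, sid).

{(ATL, 6), (BOS, 3), (DEN, 7), (LA, 14), (LA, 20), (MIA, 33), (NYC, 20), (SF, 29)}

Catalog ⋈ Order (natural join on qty): {(11, Fay, 32, NYC, 1), (11, Fay, 32, NYC, 5), (34, Ada, 14, LA, 12), (34, Ada, 14, LA, 2)}
σ[pid > 11]: keep tuples satisfying pid > 11 → {(34, Ada, 14, LA, 12)}
Keep only column(s) sid, city: {(14, LA)}
Taking the union: {(14, LA), (20, LA), (20, NYC), (29, SF), (3, BOS), (33, MIA), (6, ATL), (7, DEN)}
Keep only column(s) city, sid: {(ATL, 6), (BOS, 3), (DEN, 7), (LA, 14), (LA, 20), (MIA, 33), (NYC, 20), (SF, 29)}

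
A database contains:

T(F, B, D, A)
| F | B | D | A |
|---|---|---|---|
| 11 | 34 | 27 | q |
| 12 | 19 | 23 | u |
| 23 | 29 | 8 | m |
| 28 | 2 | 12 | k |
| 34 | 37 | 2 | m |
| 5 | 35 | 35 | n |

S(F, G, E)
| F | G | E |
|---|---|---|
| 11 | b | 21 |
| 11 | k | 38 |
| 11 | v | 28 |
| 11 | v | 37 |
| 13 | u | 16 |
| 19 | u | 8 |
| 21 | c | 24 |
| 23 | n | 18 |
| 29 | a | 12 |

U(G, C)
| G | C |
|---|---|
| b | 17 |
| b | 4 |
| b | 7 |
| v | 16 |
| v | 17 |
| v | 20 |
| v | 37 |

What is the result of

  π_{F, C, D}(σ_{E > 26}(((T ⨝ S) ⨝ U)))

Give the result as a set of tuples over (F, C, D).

{(11, 16, 27), (11, 17, 27), (11, 20, 27), (11, 37, 27)}

Joining T and S on F yields {(11, 34, 27, q, b, 21), (11, 34, 27, q, k, 38), (11, 34, 27, q, v, 28), (11, 34, 27, q, v, 37), (23, 29, 8, m, n, 18)}.
Joining (T ⨝ S) and U on G yields {(11, 34, 27, q, b, 21, 17), (11, 34, 27, q, b, 21, 4), (11, 34, 27, q, b, 21, 7), (11, 34, 27, q, v, 28, 16), (11, 34, 27, q, v, 28, 17), (11, 34, 27, q, v, 28, 20), (11, 34, 27, q, v, 28, 37), (11, 34, 27, q, v, 37, 16), (11, 34, 27, q, v, 37, 17), (11, 34, 27, q, v, 37, 20), (11, 34, 27, q, v, 37, 37)}.
Filtering on E > 26 leaves {(11, 34, 27, q, v, 28, 16), (11, 34, 27, q, v, 28, 17), (11, 34, 27, q, v, 28, 20), (11, 34, 27, q, v, 28, 37), (11, 34, 27, q, v, 37, 16), (11, 34, 27, q, v, 37, 17), (11, 34, 27, q, v, 37, 20), (11, 34, 27, q, v, 37, 37)}.
π[F, C, D]: project onto (F, C, D) (4 duplicate(s) eliminated) → {(11, 16, 27), (11, 17, 27), (11, 20, 27), (11, 37, 27)}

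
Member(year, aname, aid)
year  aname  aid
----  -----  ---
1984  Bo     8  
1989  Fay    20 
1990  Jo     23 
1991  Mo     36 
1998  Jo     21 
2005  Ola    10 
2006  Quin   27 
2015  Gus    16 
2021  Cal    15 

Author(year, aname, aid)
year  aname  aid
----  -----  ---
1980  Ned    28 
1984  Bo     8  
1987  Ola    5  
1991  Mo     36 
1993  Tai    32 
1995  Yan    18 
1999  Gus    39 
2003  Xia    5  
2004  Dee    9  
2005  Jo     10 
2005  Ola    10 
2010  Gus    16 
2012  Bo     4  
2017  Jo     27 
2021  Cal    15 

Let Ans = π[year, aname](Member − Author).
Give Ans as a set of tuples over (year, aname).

{(1989, Fay), (1990, Jo), (1998, Jo), (2006, Quin), (2015, Gus)}

Difference: {(1984, Bo, 8), (1989, Fay, 20), (1990, Jo, 23), (1991, Mo, 36), (1998, Jo, 21), (2005, Ola, 10), (2006, Quin, 27), (2015, Gus, 16), (2021, Cal, 15)} with {(1980, Ned, 28), (1984, Bo, 8), (1987, Ola, 5), (1991, Mo, 36), (1993, Tai, 32), (1995, Yan, 18), (1999, Gus, 39), (2003, Xia, 5), (2004, Dee, 9), (2005, Jo, 10), (2005, Ola, 10), (2010, Gus, 16), (2012, Bo, 4), (2017, Jo, 27), (2021, Cal, 15)} → {(1989, Fay, 20), (1990, Jo, 23), (1998, Jo, 21), (2006, Quin, 27), (2015, Gus, 16)}
Keep only column(s) year, aname: {(1989, Fay), (1990, Jo), (1998, Jo), (2006, Quin), (2015, Gus)}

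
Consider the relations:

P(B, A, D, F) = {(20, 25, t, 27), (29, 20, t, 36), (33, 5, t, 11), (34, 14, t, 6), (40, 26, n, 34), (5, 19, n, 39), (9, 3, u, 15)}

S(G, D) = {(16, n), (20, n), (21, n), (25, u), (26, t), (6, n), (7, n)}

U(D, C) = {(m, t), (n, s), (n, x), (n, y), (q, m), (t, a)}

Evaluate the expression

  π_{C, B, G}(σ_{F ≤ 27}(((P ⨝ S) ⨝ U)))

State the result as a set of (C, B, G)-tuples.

{(a, 20, 26), (a, 33, 26), (a, 34, 26)}

Natural join on D: {(20, 25, t, 27, 26), (29, 20, t, 36, 26), (33, 5, t, 11, 26), (34, 14, t, 6, 26), (40, 26, n, 34, 16), (40, 26, n, 34, 20), (40, 26, n, 34, 21), (40, 26, n, 34, 6), (40, 26, n, 34, 7), (5, 19, n, 39, 16), (5, 19, n, 39, 20), (5, 19, n, 39, 21), (5, 19, n, 39, 6), (5, 19, n, 39, 7), (9, 3, u, 15, 25)}
Natural join on D: {(20, 25, t, 27, 26, a), (29, 20, t, 36, 26, a), (33, 5, t, 11, 26, a), (34, 14, t, 6, 26, a), (40, 26, n, 34, 16, s), (40, 26, n, 34, 16, x), (40, 26, n, 34, 16, y), (40, 26, n, 34, 20, s), (40, 26, n, 34, 20, x), (40, 26, n, 34, 20, y), (40, 26, n, 34, 21, s), (40, 26, n, 34, 21, x), (40, 26, n, 34, 21, y), (40, 26, n, 34, 6, s), (40, 26, n, 34, 6, x), (40, 26, n, 34, 6, y), (40, 26, n, 34, 7, s), (40, 26, n, 34, 7, x), (40, 26, n, 34, 7, y), (5, 19, n, 39, 16, s), (5, 19, n, 39, 16, x), (5, 19, n, 39, 16, y), (5, 19, n, 39, 20, s), (5, 19, n, 39, 20, x), (5, 19, n, 39, 20, y), (5, 19, n, 39, 21, s), (5, 19, n, 39, 21, x), (5, 19, n, 39, 21, y), (5, 19, n, 39, 6, s), (5, 19, n, 39, 6, x), (5, 19, n, 39, 6, y), (5, 19, n, 39, 7, s), (5, 19, n, 39, 7, x), (5, 19, n, 39, 7, y)}
Selection F ≤ 27: {(20, 25, t, 27, 26, a), (33, 5, t, 11, 26, a), (34, 14, t, 6, 26, a)}
π_{C, B, G} gives {(a, 20, 26), (a, 33, 26), (a, 34, 26)}.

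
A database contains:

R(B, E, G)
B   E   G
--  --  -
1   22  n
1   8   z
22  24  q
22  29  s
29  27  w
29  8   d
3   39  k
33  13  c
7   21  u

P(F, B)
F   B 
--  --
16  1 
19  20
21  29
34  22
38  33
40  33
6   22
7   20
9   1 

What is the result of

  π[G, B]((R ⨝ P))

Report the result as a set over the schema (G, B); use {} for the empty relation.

Joining R and P on B yields {(1, 22, n, 16), (1, 22, n, 9), (1, 8, z, 16), (1, 8, z, 9), (22, 24, q, 34), (22, 24, q, 6), (22, 29, s, 34), (22, 29, s, 6), (29, 27, w, 21), (29, 8, d, 21), (33, 13, c, 38), (33, 13, c, 40)}.
Projecting to G, B (5 duplicate(s) eliminated): {(c, 33), (d, 29), (n, 1), (q, 22), (s, 22), (w, 29), (z, 1)}

{(c, 33), (d, 29), (n, 1), (q, 22), (s, 22), (w, 29), (z, 1)}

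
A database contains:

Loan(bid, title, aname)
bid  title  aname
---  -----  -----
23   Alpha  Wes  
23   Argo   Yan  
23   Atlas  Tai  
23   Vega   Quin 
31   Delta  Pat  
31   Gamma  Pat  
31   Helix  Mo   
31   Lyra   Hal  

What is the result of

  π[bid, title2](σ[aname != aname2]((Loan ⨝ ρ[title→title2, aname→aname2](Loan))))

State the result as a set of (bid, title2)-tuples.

ρ[title→title2, aname→aname2]: schema becomes (bid, title2, aname2); tuples unchanged.
Loan ⋈ ρ[title→title2, aname→aname2](Loan) (natural join on bid): {(23, Alpha, Wes, Alpha, Wes), (23, Alpha, Wes, Argo, Yan), (23, Alpha, Wes, Atlas, Tai), (23, Alpha, Wes, Vega, Quin), (23, Argo, Yan, Alpha, Wes), (23, Argo, Yan, Argo, Yan), (23, Argo, Yan, Atlas, Tai), (23, Argo, Yan, Vega, Quin), (23, Atlas, Tai, Alpha, Wes), (23, Atlas, Tai, Argo, Yan), (23, Atlas, Tai, Atlas, Tai), (23, Atlas, Tai, Vega, Quin), (23, Vega, Quin, Alpha, Wes), (23, Vega, Quin, Argo, Yan), (23, Vega, Quin, Atlas, Tai), (23, Vega, Quin, Vega, Quin), (31, Delta, Pat, Delta, Pat), (31, Delta, Pat, Gamma, Pat), (31, Delta, Pat, Helix, Mo), (31, Delta, Pat, Lyra, Hal), (31, Gamma, Pat, Delta, Pat), (31, Gamma, Pat, Gamma, Pat), (31, Gamma, Pat, Helix, Mo), (31, Gamma, Pat, Lyra, Hal), (31, Helix, Mo, Delta, Pat), (31, Helix, Mo, Gamma, Pat), (31, Helix, Mo, Helix, Mo), (31, Helix, Mo, Lyra, Hal), (31, Lyra, Hal, Delta, Pat), (31, Lyra, Hal, Gamma, Pat), (31, Lyra, Hal, Helix, Mo), (31, Lyra, Hal, Lyra, Hal)}
Apply σ_{aname != aname2}; surviving tuples: {(23, Alpha, Wes, Argo, Yan), (23, Alpha, Wes, Atlas, Tai), (23, Alpha, Wes, Vega, Quin), (23, Argo, Yan, Alpha, Wes), (23, Argo, Yan, Atlas, Tai), (23, Argo, Yan, Vega, Quin), (23, Atlas, Tai, Alpha, Wes), (23, Atlas, Tai, Argo, Yan), (23, Atlas, Tai, Vega, Quin), (23, Vega, Quin, Alpha, Wes), (23, Vega, Quin, Argo, Yan), (23, Vega, Quin, Atlas, Tai), (31, Delta, Pat, Helix, Mo), (31, Delta, Pat, Lyra, Hal), (31, Gamma, Pat, Helix, Mo), (31, Gamma, Pat, Lyra, Hal), (31, Helix, Mo, Delta, Pat), (31, Helix, Mo, Gamma, Pat), (31, Helix, Mo, Lyra, Hal), (31, Lyra, Hal, Delta, Pat), (31, Lyra, Hal, Gamma, Pat), (31, Lyra, Hal, Helix, Mo)}
π[bid, title2]: project onto (bid, title2) (14 duplicate(s) eliminated) → {(23, Alpha), (23, Argo), (23, Atlas), (23, Vega), (31, Delta), (31, Gamma), (31, Helix), (31, Lyra)}

{(23, Alpha), (23, Argo), (23, Atlas), (23, Vega), (31, Delta), (31, Gamma), (31, Helix), (31, Lyra)}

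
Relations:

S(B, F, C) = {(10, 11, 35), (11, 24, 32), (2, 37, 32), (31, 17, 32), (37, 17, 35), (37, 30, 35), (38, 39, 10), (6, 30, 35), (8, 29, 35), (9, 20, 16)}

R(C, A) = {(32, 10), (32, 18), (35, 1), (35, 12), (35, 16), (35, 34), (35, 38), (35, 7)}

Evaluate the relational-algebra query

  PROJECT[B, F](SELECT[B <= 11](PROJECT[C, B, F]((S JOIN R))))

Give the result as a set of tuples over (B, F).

{(10, 11), (11, 24), (2, 37), (6, 30), (8, 29)}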